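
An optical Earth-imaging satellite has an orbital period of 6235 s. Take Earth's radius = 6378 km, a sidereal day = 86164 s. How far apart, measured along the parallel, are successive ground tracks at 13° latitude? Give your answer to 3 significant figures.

Node shift per orbit = (6235.0/86164) × 360° = 26.05°.
Equatorial spacing = 26.05 × 111.3 km/° = 2900 km.
At 13° latitude, spacing = 2900 × cos(13°) = 2826 km.

2830 km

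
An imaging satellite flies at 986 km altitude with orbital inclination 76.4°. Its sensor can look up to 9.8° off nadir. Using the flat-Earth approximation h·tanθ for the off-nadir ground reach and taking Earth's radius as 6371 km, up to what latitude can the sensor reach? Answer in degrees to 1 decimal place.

For a prograde orbit the ground track reaches latitude ±i = ±76.4°.
Sensor half-swath on the ground ≈ 986·tan(9.8°) = 170 km = 1.53° of latitude.
Maximum observable latitude ≈ 76.4 + 1.53 = 77.9°.

77.9°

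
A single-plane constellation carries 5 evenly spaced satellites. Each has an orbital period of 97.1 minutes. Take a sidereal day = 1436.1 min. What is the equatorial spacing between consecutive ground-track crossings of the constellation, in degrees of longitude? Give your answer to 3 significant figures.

T = 97.1 min = 5826.0 s.
Single-satellite node shift = (5826.0/86166) × 360° = 24.34°.
With 5 satellites evenly phased, successive equator crossings are 24.34/5 = 4.868° apart.

4.87°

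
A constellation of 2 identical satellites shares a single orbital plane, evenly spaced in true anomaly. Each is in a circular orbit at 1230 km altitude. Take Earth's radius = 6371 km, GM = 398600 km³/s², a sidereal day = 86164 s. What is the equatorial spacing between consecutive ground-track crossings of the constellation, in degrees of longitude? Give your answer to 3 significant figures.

Semi-major axis a = 6371 + 1230 = 7601 km. Period T = 2π√(a³/μ) = 2π√(7601³/398600) = 6595.0 s = 109.92 min.
Single-satellite node shift = (6595.0/86164) × 360° = 27.55°.
With 2 satellites evenly phased, successive equator crossings are 27.55/2 = 13.777° apart.

13.8°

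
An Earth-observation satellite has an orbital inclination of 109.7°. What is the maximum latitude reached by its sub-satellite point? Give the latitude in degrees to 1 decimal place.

70.3°

Retrograde orbit: the ground track reaches ±(180° − i) = ±(180 − 109.7) = ±70.3°.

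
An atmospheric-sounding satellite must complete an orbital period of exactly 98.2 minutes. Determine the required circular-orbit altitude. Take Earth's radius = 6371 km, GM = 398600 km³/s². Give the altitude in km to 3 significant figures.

T = 98.2 min = 5892.0 s.
From T = 2π√(a³/μ): a = (μ T²/4π²)^(1/3) = (398600 × 5892.0² / 4π²)^(1/3) = 7051 km.
Altitude h = a − R = 7051 − 6371 = 680 km.

680 km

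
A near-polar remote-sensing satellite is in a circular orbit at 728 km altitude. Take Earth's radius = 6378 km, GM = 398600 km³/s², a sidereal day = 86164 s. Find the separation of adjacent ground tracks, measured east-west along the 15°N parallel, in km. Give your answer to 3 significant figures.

2680 km

Semi-major axis a = 6378 + 728 = 7106 km. Period T = 2π√(a³/μ) = 2π√(7106³/398600) = 5961.4 s = 99.36 min.
Node shift per orbit = (5961.4/86164) × 360° = 24.91°.
Equatorial spacing = 24.91 × 111.3 km/° = 2773 km.
At 15° latitude, spacing = 2773 × cos(15°) = 2678 km.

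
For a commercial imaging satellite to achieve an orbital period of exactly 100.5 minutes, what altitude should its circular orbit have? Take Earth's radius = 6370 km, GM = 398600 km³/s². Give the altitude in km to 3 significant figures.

T = 100.5 min = 6030.0 s.
From T = 2π√(a³/μ): a = (μ T²/4π²)^(1/3) = (398600 × 6030.0² / 4π²)^(1/3) = 7160 km.
Altitude h = a − R = 7160 − 6370 = 790 km.

790 km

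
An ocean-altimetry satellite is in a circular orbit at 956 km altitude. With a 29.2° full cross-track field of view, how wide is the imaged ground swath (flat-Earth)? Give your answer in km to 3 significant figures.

Half-angle = 29.2°/2 = 14.6°.
Swath width ≈ 2h·tan(θ/2) = 2 × 956 × tan(14.6°) = 498.0 km.

498 km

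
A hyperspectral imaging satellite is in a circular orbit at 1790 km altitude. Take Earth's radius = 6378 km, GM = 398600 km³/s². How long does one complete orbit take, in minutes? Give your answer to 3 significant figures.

122 min

Semi-major axis a = 6378 + 1790 = 8168 km. Period T = 2π√(a³/μ) = 2π√(8168³/398600) = 7346.6 s = 122.44 min.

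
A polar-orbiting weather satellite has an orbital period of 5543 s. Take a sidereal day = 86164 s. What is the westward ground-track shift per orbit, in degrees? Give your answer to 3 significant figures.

During one orbit Earth rotates (5543.0 / 86164) × 360° = 23.16°.

23.2°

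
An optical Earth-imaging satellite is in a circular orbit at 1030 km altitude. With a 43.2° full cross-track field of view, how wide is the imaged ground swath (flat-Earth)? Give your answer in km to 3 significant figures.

Half-angle = 43.2°/2 = 21.6°.
Swath width ≈ 2h·tan(θ/2) = 2 × 1030 × tan(21.6°) = 815.6 km.

816 km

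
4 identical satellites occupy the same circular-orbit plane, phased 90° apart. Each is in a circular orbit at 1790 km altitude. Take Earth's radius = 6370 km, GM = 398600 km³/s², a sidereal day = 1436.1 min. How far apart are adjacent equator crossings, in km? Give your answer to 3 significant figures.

Semi-major axis a = 6370 + 1790 = 8160 km. Period T = 2π√(a³/μ) = 2π√(8160³/398600) = 7335.8 s = 122.26 min.
Single-satellite node shift = (7335.8/86166) × 360° = 30.65°.
With 4 satellites evenly phased, successive equator crossings are 30.65/4 = 7.662° apart.
That is 7.662 × 111.2 = 852 km at the equator.

852 km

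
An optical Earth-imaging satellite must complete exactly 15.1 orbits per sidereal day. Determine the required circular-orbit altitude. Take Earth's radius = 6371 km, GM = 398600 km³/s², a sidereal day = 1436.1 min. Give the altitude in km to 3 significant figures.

Required period T = 86166 / 15.1 = 5706.4 s.
From T = 2π√(a³/μ): a = (μ T²/4π²)^(1/3) = (398600 × 5706.4² / 4π²)^(1/3) = 6902 km.
Altitude h = a − R = 6902 − 6371 = 531 km.

531 km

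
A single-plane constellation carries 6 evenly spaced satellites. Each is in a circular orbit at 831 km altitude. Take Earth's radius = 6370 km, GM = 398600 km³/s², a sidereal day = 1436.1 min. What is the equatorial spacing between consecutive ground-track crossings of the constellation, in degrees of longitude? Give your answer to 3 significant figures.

Semi-major axis a = 6370 + 831 = 7201 km. Period T = 2π√(a³/μ) = 2π√(7201³/398600) = 6081.4 s = 101.36 min.
Single-satellite node shift = (6081.4/86166) × 360° = 25.41°.
With 6 satellites evenly phased, successive equator crossings are 25.41/6 = 4.235° apart.

4.23°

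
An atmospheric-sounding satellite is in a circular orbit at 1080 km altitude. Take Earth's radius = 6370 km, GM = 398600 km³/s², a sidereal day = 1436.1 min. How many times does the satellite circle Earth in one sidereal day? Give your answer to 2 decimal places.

Semi-major axis a = 6370 + 1080 = 7450 km. Period T = 2π√(a³/μ) = 2π√(7450³/398600) = 6399.5 s = 106.66 min.
Orbits per sidereal day = 86166 / 6399.5 = 13.465.

13.46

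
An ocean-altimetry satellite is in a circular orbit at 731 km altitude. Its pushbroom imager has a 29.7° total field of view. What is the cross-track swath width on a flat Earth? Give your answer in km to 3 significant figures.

388 km

Half-angle = 29.7°/2 = 14.85°.
Swath width ≈ 2h·tan(θ/2) = 2 × 731 × tan(14.85°) = 387.6 km.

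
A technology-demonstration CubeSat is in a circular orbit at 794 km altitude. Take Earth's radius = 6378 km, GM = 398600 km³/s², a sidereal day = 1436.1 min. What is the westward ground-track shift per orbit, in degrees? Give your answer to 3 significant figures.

25.3°

Semi-major axis a = 6378 + 794 = 7172 km. Period T = 2π√(a³/μ) = 2π√(7172³/398600) = 6044.7 s = 100.74 min.
During one orbit Earth rotates (6044.7 / 86166) × 360° = 25.25°.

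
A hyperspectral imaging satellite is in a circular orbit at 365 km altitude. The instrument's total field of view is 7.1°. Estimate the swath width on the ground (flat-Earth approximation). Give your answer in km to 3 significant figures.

45.3 km

Half-angle = 7.1°/2 = 3.55°.
Swath width ≈ 2h·tan(θ/2) = 2 × 365 × tan(3.55°) = 45.3 km.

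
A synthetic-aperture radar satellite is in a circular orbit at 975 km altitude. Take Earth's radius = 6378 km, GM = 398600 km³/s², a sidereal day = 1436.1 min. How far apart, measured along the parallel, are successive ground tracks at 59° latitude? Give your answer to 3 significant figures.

1500 km

Semi-major axis a = 6378 + 975 = 7353 km. Period T = 2π√(a³/μ) = 2π√(7353³/398600) = 6274.9 s = 104.58 min.
Node shift per orbit = (6274.9/86166) × 360° = 26.22°.
Equatorial spacing = 26.22 × 111.3 km/° = 2918 km.
At 59° latitude, spacing = 2918 × cos(59°) = 1503 km.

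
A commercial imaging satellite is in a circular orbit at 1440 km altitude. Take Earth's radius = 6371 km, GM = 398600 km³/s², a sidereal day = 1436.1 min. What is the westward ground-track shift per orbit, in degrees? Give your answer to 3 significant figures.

28.7°

Semi-major axis a = 6371 + 1440 = 7811 km. Period T = 2π√(a³/μ) = 2π√(7811³/398600) = 6870.2 s = 114.50 min.
During one orbit Earth rotates (6870.2 / 86166) × 360° = 28.70°.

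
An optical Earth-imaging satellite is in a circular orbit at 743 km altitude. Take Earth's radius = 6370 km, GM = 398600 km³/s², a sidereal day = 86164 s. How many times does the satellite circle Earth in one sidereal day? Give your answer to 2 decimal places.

Semi-major axis a = 6370 + 743 = 7113 km. Period T = 2π√(a³/μ) = 2π√(7113³/398600) = 5970.2 s = 99.50 min.
Orbits per sidereal day = 86164 / 5970.2 = 14.432.

14.43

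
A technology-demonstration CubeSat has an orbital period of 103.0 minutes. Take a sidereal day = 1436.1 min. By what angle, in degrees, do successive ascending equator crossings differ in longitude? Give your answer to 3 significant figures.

T = 103.0 min = 6180.0 s.
During one orbit Earth rotates (6180.0 / 86166) × 360° = 25.82°.

25.8°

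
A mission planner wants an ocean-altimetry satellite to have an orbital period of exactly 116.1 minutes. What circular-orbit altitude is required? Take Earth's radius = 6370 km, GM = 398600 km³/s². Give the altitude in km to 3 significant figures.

1510 km

T = 116.1 min = 6966.0 s.
From T = 2π√(a³/μ): a = (μ T²/4π²)^(1/3) = (398600 × 6966.0² / 4π²)^(1/3) = 7883 km.
Altitude h = a − R = 7883 − 6370 = 1513 km.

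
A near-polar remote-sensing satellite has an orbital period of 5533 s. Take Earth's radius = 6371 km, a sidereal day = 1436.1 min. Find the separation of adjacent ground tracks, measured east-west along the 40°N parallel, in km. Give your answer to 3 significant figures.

1970 km

Node shift per orbit = (5533.0/86166) × 360° = 23.12°.
Equatorial spacing = 23.12 × 111.2 km/° = 2570 km.
At 40° latitude, spacing = 2570 × cos(40°) = 1969 km.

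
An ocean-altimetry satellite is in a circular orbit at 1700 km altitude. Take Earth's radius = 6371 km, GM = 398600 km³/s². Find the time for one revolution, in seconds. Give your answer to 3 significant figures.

7220 seconds

Semi-major axis a = 6371 + 1700 = 8071 km. Period T = 2π√(a³/μ) = 2π√(8071³/398600) = 7216.1 s = 120.27 min.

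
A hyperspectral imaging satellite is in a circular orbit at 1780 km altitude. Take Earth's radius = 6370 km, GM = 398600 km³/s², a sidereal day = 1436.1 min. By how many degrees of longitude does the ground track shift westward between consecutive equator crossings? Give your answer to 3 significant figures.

Semi-major axis a = 6370 + 1780 = 8150 km. Period T = 2π√(a³/μ) = 2π√(8150³/398600) = 7322.3 s = 122.04 min.
During one orbit Earth rotates (7322.3 / 86166) × 360° = 30.59°.

30.6°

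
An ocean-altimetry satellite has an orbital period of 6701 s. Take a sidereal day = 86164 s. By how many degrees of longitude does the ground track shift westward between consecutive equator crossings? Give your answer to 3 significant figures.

During one orbit Earth rotates (6701.0 / 86164) × 360° = 28.00°.

28.0°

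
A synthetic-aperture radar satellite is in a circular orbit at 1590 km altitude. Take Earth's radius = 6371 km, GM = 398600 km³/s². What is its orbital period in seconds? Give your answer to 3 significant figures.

7070 seconds

Semi-major axis a = 6371 + 1590 = 7961 km. Period T = 2π√(a³/μ) = 2π√(7961³/398600) = 7069.1 s = 117.82 min.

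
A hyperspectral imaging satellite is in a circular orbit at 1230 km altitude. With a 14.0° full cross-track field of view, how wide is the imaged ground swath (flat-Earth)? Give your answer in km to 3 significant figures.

Half-angle = 14.0°/2 = 7°.
Swath width ≈ 2h·tan(θ/2) = 2 × 1230 × tan(7°) = 302.1 km.

302 km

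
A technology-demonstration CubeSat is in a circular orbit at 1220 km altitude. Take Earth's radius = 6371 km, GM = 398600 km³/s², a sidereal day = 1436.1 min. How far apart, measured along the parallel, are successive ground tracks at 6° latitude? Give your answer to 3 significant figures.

3040 km

Semi-major axis a = 6371 + 1220 = 7591 km. Period T = 2π√(a³/μ) = 2π√(7591³/398600) = 6582.0 s = 109.70 min.
Node shift per orbit = (6582.0/86166) × 360° = 27.50°.
Equatorial spacing = 27.50 × 111.2 km/° = 3058 km.
At 6° latitude, spacing = 3058 × cos(6°) = 3041 km.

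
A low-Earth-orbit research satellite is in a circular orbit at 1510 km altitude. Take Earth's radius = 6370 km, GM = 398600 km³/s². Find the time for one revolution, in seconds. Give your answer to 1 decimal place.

Semi-major axis a = 6370 + 1510 = 7880 km. Period T = 2π√(a³/μ) = 2π√(7880³/398600) = 6961.5 s = 116.02 min.

6961.5 seconds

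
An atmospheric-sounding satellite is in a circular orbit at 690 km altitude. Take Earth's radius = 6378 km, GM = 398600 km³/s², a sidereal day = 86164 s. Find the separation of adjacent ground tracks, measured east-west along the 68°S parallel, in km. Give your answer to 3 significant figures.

1030 km

Semi-major axis a = 6378 + 690 = 7068 km. Period T = 2π√(a³/μ) = 2π√(7068³/398600) = 5913.7 s = 98.56 min.
Node shift per orbit = (5913.7/86164) × 360° = 24.71°.
Equatorial spacing = 24.71 × 111.3 km/° = 2750 km.
At 68° latitude, spacing = 2750 × cos(68°) = 1030 km.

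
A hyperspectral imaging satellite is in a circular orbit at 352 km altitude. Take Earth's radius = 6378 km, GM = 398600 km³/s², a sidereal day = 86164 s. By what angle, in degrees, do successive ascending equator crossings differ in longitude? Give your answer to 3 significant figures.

23.0°

Semi-major axis a = 6378 + 352 = 6730 km. Period T = 2π√(a³/μ) = 2π√(6730³/398600) = 5494.6 s = 91.58 min.
During one orbit Earth rotates (5494.6 / 86164) × 360° = 22.96°.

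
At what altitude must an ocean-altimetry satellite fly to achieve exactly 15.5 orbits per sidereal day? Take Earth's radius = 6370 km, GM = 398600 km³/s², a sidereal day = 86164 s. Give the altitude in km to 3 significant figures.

Required period T = 86164 / 15.5 = 5559.0 s.
From T = 2π√(a³/μ): a = (μ T²/4π²)^(1/3) = (398600 × 5559.0² / 4π²)^(1/3) = 6782 km.
Altitude h = a − R = 6782 − 6370 = 412 km.

412 km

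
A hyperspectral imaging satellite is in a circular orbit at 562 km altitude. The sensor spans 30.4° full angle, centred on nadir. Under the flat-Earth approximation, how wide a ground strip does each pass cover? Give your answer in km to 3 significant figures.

305 km

Half-angle = 30.4°/2 = 15.2°.
Swath width ≈ 2h·tan(θ/2) = 2 × 562 × tan(15.2°) = 305.4 km.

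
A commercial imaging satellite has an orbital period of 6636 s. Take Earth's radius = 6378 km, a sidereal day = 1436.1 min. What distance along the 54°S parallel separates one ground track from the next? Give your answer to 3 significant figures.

Node shift per orbit = (6636.0/86166) × 360° = 27.73°.
Equatorial spacing = 27.73 × 111.3 km/° = 3086 km.
At 54° latitude, spacing = 3086 × cos(54°) = 1814 km.

1810 km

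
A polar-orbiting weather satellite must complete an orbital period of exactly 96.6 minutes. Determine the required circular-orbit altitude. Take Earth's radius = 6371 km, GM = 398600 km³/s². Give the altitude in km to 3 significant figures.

603 km

T = 96.6 min = 5796.0 s.
From T = 2π√(a³/μ): a = (μ T²/4π²)^(1/3) = (398600 × 5796.0² / 4π²)^(1/3) = 6974 km.
Altitude h = a − R = 6974 − 6371 = 603 km.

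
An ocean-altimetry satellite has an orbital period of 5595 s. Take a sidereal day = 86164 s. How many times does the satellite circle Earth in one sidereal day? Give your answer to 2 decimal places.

Orbits per sidereal day = 86164 / 5595.0 = 15.400.

15.40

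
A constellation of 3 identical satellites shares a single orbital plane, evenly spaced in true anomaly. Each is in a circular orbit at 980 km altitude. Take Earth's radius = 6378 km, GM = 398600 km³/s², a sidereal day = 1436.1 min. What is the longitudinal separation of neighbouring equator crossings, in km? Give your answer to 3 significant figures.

974 km

Semi-major axis a = 6378 + 980 = 7358 km. Period T = 2π√(a³/μ) = 2π√(7358³/398600) = 6281.3 s = 104.69 min.
Single-satellite node shift = (6281.3/86166) × 360° = 26.24°.
With 3 satellites evenly phased, successive equator crossings are 26.24/3 = 8.748° apart.
That is 8.748 × 111.3 = 974 km at the equator.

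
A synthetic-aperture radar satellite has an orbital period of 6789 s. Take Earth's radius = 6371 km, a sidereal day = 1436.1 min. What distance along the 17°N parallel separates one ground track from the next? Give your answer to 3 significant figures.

3020 km

Node shift per orbit = (6789.0/86166) × 360° = 28.36°.
Equatorial spacing = 28.36 × 111.2 km/° = 3154 km.
At 17° latitude, spacing = 3154 × cos(17°) = 3016 km.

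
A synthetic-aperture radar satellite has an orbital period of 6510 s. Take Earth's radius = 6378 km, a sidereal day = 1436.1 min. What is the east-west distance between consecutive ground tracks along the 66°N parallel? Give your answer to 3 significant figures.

1230 km

Node shift per orbit = (6510.0/86166) × 360° = 27.20°.
Equatorial spacing = 27.20 × 111.3 km/° = 3028 km.
At 66° latitude, spacing = 3028 × cos(66°) = 1231 km.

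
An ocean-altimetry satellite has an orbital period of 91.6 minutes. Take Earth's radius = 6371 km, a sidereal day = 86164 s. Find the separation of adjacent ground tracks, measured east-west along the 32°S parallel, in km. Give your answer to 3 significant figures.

T = 91.6 min = 5496.0 s.
Node shift per orbit = (5496.0/86164) × 360° = 22.96°.
Equatorial spacing = 22.96 × 111.2 km/° = 2553 km.
At 32° latitude, spacing = 2553 × cos(32°) = 2165 km.

2170 km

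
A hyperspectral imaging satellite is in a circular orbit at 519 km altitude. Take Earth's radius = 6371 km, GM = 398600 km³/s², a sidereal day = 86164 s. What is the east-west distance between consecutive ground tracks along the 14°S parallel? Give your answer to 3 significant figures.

Semi-major axis a = 6371 + 519 = 6890 km. Period T = 2π√(a³/μ) = 2π√(6890³/398600) = 5691.7 s = 94.86 min.
Node shift per orbit = (5691.7/86164) × 360° = 23.78°.
Equatorial spacing = 23.78 × 111.2 km/° = 2644 km.
At 14° latitude, spacing = 2644 × cos(14°) = 2566 km.

2570 km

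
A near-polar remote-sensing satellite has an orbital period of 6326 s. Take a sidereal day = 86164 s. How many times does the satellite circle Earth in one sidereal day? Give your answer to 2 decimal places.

13.62

Orbits per sidereal day = 86164 / 6326.0 = 13.621.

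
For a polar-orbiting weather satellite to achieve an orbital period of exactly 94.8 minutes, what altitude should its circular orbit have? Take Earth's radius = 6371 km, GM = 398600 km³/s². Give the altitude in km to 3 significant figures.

T = 94.8 min = 5688.0 s.
From T = 2π√(a³/μ): a = (μ T²/4π²)^(1/3) = (398600 × 5688.0² / 4π²)^(1/3) = 6887 km.
Altitude h = a − R = 6887 − 6371 = 516 km.

516 km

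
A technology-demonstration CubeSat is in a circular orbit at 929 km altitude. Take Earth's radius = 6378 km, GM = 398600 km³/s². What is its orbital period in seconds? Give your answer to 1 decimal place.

Semi-major axis a = 6378 + 929 = 7307 km. Period T = 2π√(a³/μ) = 2π√(7307³/398600) = 6216.1 s = 103.60 min.

6216.1 seconds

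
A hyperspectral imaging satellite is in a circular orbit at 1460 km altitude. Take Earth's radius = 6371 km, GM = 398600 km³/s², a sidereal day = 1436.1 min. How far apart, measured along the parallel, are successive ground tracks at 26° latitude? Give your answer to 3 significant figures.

Semi-major axis a = 6371 + 1460 = 7831 km. Period T = 2π√(a³/μ) = 2π√(7831³/398600) = 6896.6 s = 114.94 min.
Node shift per orbit = (6896.6/86166) × 360° = 28.81°.
Equatorial spacing = 28.81 × 111.2 km/° = 3204 km.
At 26° latitude, spacing = 3204 × cos(26°) = 2880 km.

2880 km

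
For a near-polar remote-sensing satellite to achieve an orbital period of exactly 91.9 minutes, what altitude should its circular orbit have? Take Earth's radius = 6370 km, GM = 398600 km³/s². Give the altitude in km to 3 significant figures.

T = 91.9 min = 5514.0 s.
From T = 2π√(a³/μ): a = (μ T²/4π²)^(1/3) = (398600 × 5514.0² / 4π²)^(1/3) = 6746 km.
Altitude h = a − R = 6746 − 6370 = 376 km.

376 km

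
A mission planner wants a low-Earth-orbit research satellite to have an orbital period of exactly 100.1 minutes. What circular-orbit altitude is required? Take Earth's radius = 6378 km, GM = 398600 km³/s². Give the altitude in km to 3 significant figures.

T = 100.1 min = 6006.0 s.
From T = 2π√(a³/μ): a = (μ T²/4π²)^(1/3) = (398600 × 6006.0² / 4π²)^(1/3) = 7141 km.
Altitude h = a − R = 7141 − 6378 = 763 km.

763 km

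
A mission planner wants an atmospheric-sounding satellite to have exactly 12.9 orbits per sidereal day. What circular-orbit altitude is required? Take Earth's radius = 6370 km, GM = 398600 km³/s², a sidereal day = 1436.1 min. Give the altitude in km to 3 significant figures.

Required period T = 86166 / 12.9 = 6679.5 s.
From T = 2π√(a³/μ): a = (μ T²/4π²)^(1/3) = (398600 × 6679.5² / 4π²)^(1/3) = 7666 km.
Altitude h = a − R = 7666 − 6370 = 1296 km.

1300 km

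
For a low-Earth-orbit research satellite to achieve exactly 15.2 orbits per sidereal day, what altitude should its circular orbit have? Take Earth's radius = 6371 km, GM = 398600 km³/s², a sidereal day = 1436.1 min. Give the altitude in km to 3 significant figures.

Required period T = 86166 / 15.2 = 5668.8 s.
From T = 2π√(a³/μ): a = (μ T²/4π²)^(1/3) = (398600 × 5668.8² / 4π²)^(1/3) = 6872 km.
Altitude h = a − R = 6872 − 6371 = 501 km.

501 km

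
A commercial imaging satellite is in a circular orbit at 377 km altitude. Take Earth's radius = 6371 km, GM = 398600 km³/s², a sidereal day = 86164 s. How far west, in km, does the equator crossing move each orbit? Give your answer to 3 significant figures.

Semi-major axis a = 6371 + 377 = 6748 km. Period T = 2π√(a³/μ) = 2π√(6748³/398600) = 5516.6 s = 91.94 min.
During one orbit Earth rotates (5516.6 / 86164) × 360° = 23.05°.
At the equator that is 23.05° × (2π·6371/360) km/° = 23.05 × 111.2 = 2563 km.

2560 km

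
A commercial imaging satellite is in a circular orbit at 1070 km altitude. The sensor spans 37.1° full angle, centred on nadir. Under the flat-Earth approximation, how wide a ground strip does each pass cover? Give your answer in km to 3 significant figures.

Half-angle = 37.1°/2 = 18.55°.
Swath width ≈ 2h·tan(θ/2) = 2 × 1070 × tan(18.55°) = 718.1 km.

718 km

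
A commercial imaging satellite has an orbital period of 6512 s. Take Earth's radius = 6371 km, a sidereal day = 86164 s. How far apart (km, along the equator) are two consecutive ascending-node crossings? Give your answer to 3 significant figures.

3030 km

During one orbit Earth rotates (6512.0 / 86164) × 360° = 27.21°.
At the equator that is 27.21° × (2π·6371/360) km/° = 27.21 × 111.2 = 3025 km.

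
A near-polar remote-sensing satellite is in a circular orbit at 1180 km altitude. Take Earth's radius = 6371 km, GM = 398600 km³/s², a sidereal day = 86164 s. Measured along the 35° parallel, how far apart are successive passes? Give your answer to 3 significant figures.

Semi-major axis a = 6371 + 1180 = 7551 km. Period T = 2π√(a³/μ) = 2π√(7551³/398600) = 6530.1 s = 108.83 min.
Node shift per orbit = (6530.1/86164) × 360° = 27.28°.
Equatorial spacing = 27.28 × 111.2 km/° = 3034 km.
At 35° latitude, spacing = 3034 × cos(35°) = 2485 km.

2490 km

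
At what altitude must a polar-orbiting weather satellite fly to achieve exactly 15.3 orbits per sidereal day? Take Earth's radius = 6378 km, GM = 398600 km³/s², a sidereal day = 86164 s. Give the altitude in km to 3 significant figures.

463 km

Required period T = 86164 / 15.3 = 5631.6 s.
From T = 2π√(a³/μ): a = (μ T²/4π²)^(1/3) = (398600 × 5631.6² / 4π²)^(1/3) = 6841 km.
Altitude h = a − R = 6841 − 6378 = 463 km.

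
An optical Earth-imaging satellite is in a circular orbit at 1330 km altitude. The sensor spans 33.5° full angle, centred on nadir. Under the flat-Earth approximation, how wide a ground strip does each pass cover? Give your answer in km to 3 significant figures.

Half-angle = 33.5°/2 = 16.75°.
Swath width ≈ 2h·tan(θ/2) = 2 × 1330 × tan(16.75°) = 800.6 km.

801 km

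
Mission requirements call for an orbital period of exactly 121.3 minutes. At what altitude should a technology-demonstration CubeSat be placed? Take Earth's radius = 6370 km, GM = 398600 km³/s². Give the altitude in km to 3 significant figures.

T = 121.3 min = 7278.0 s.
From T = 2π√(a³/μ): a = (μ T²/4π²)^(1/3) = (398600 × 7278.0² / 4π²)^(1/3) = 8117 km.
Altitude h = a − R = 8117 − 6370 = 1747 km.

1750 km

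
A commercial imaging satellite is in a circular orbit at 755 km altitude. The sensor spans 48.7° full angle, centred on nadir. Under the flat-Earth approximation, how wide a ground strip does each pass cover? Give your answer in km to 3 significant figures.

Half-angle = 48.7°/2 = 24.35°.
Swath width ≈ 2h·tan(θ/2) = 2 × 755 × tan(24.35°) = 683.4 km.

683 km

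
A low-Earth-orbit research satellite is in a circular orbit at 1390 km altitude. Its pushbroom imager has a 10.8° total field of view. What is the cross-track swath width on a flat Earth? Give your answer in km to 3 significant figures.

Half-angle = 10.8°/2 = 5.4°.
Swath width ≈ 2h·tan(θ/2) = 2 × 1390 × tan(5.4°) = 262.8 km.

263 km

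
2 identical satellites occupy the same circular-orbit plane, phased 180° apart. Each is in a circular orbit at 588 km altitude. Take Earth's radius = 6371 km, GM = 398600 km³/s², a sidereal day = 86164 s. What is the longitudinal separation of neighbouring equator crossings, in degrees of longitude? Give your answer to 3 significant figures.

Semi-major axis a = 6371 + 588 = 6959 km. Period T = 2π√(a³/μ) = 2π√(6959³/398600) = 5777.4 s = 96.29 min.
Single-satellite node shift = (5777.4/86164) × 360° = 24.14°.
With 2 satellites evenly phased, successive equator crossings are 24.14/2 = 12.069° apart.

12.1°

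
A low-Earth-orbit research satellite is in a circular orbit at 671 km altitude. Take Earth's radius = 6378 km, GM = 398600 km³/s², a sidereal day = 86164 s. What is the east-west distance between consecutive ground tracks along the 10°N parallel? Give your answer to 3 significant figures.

2700 km

Semi-major axis a = 6378 + 671 = 7049 km. Period T = 2π√(a³/μ) = 2π√(7049³/398600) = 5889.8 s = 98.16 min.
Node shift per orbit = (5889.8/86164) × 360° = 24.61°.
Equatorial spacing = 24.61 × 111.3 km/° = 2739 km.
At 10° latitude, spacing = 2739 × cos(10°) = 2698 km.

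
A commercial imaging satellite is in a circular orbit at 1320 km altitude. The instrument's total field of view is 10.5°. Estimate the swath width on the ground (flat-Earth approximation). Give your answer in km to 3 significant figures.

Half-angle = 10.5°/2 = 5.25°.
Swath width ≈ 2h·tan(θ/2) = 2 × 1320 × tan(5.25°) = 242.6 km.

243 km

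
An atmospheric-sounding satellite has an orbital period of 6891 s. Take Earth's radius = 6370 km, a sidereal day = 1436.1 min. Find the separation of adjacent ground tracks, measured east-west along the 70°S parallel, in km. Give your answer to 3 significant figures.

1090 km

Node shift per orbit = (6891.0/86166) × 360° = 28.79°.
Equatorial spacing = 28.79 × 111.2 km/° = 3201 km.
At 70° latitude, spacing = 3201 × cos(70°) = 1095 km.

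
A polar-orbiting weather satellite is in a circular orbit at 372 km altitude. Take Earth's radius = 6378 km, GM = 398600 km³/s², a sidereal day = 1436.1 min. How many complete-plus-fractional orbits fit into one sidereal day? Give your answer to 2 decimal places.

Semi-major axis a = 6378 + 372 = 6750 km. Period T = 2π√(a³/μ) = 2π√(6750³/398600) = 5519.1 s = 91.98 min.
Orbits per sidereal day = 86166 / 5519.1 = 15.612.

15.61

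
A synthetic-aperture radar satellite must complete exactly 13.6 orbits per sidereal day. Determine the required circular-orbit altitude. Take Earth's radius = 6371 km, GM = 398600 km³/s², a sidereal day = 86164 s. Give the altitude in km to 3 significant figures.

1030 km

Required period T = 86164 / 13.6 = 6335.6 s.
From T = 2π√(a³/μ): a = (μ T²/4π²)^(1/3) = (398600 × 6335.6² / 4π²)^(1/3) = 7400 km.
Altitude h = a − R = 7400 − 6371 = 1029 km.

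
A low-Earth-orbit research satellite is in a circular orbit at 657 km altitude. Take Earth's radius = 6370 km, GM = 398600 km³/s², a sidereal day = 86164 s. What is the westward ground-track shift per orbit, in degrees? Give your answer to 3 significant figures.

24.5°

Semi-major axis a = 6370 + 657 = 7027 km. Period T = 2π√(a³/μ) = 2π√(7027³/398600) = 5862.3 s = 97.70 min.
During one orbit Earth rotates (5862.3 / 86164) × 360° = 24.49°.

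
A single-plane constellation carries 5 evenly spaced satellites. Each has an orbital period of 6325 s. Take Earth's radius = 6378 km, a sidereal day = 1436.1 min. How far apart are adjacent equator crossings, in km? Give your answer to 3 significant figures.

Single-satellite node shift = (6325.0/86166) × 360° = 26.43°.
With 5 satellites evenly phased, successive equator crossings are 26.43/5 = 5.285° apart.
That is 5.285 × 111.3 = 588 km at the equator.

588 km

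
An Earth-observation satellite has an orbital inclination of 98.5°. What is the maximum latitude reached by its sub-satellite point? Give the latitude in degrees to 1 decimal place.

Retrograde orbit: the ground track reaches ±(180° − i) = ±(180 − 98.5) = ±81.5°.

81.5°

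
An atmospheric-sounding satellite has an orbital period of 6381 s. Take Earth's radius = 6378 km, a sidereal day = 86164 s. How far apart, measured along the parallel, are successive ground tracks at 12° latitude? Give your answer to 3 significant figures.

Node shift per orbit = (6381.0/86164) × 360° = 26.66°.
Equatorial spacing = 26.66 × 111.3 km/° = 2968 km.
At 12° latitude, spacing = 2968 × cos(12°) = 2903 km.

2900 km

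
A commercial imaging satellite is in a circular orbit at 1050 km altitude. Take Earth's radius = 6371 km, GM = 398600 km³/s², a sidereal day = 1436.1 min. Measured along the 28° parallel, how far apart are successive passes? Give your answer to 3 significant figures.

Semi-major axis a = 6371 + 1050 = 7421 km. Period T = 2π√(a³/μ) = 2π√(7421³/398600) = 6362.2 s = 106.04 min.
Node shift per orbit = (6362.2/86166) × 360° = 26.58°.
Equatorial spacing = 26.58 × 111.2 km/° = 2956 km.
At 28° latitude, spacing = 2956 × cos(28°) = 2610 km.

2610 km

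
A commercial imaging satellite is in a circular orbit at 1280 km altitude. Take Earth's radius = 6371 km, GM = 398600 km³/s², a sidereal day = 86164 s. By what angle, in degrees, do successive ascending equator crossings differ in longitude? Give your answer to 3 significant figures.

27.8°

Semi-major axis a = 6371 + 1280 = 7651 km. Period T = 2π√(a³/μ) = 2π√(7651³/398600) = 6660.2 s = 111.00 min.
During one orbit Earth rotates (6660.2 / 86164) × 360° = 27.83°.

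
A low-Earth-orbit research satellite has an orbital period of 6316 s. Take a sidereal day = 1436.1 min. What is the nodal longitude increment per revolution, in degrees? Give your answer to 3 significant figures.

During one orbit Earth rotates (6316.0 / 86166) × 360° = 26.39°.

26.4°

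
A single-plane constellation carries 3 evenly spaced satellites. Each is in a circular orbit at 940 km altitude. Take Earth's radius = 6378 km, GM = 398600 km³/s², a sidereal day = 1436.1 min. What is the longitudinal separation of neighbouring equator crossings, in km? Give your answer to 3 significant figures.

Semi-major axis a = 6378 + 940 = 7318 km. Period T = 2π√(a³/μ) = 2π√(7318³/398600) = 6230.2 s = 103.84 min.
Single-satellite node shift = (6230.2/86166) × 360° = 26.03°.
With 3 satellites evenly phased, successive equator crossings are 26.03/3 = 8.677° apart.
That is 8.677 × 111.3 = 966 km at the equator.

966 km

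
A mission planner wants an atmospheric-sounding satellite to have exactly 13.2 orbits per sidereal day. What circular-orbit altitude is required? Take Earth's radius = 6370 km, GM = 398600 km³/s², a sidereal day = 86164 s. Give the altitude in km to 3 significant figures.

1180 km

Required period T = 86164 / 13.2 = 6527.6 s.
From T = 2π√(a³/μ): a = (μ T²/4π²)^(1/3) = (398600 × 6527.6² / 4π²)^(1/3) = 7549 km.
Altitude h = a − R = 7549 − 6370 = 1179 km.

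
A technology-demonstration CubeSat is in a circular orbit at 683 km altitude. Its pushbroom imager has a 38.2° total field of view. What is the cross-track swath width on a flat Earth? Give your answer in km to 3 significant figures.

473 km

Half-angle = 38.2°/2 = 19.1°.
Swath width ≈ 2h·tan(θ/2) = 2 × 683 × tan(19.1°) = 473.0 km.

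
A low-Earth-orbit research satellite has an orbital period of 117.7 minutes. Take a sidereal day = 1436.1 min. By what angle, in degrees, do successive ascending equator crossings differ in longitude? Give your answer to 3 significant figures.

29.5°

T = 117.7 min = 7062.0 s.
During one orbit Earth rotates (7062.0 / 86166) × 360° = 29.50°.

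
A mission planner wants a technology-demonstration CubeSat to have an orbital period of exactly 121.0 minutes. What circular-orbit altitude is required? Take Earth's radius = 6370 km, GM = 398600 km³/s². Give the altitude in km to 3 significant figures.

1730 km

T = 121.0 min = 7260.0 s.
From T = 2π√(a³/μ): a = (μ T²/4π²)^(1/3) = (398600 × 7260.0² / 4π²)^(1/3) = 8104 km.
Altitude h = a − R = 8104 − 6370 = 1734 km.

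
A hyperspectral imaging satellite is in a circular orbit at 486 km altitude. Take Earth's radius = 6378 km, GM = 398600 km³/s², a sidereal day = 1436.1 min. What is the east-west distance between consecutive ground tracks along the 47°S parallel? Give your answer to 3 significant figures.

Semi-major axis a = 6378 + 486 = 6864 km. Period T = 2π√(a³/μ) = 2π√(6864³/398600) = 5659.5 s = 94.32 min.
Node shift per orbit = (5659.5/86166) × 360° = 23.65°.
Equatorial spacing = 23.65 × 111.3 km/° = 2632 km.
At 47° latitude, spacing = 2632 × cos(47°) = 1795 km.

1800 km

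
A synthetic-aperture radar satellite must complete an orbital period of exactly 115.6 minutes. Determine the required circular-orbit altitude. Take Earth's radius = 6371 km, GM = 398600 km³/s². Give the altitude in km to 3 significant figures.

T = 115.6 min = 6936.0 s.
From T = 2π√(a³/μ): a = (μ T²/4π²)^(1/3) = (398600 × 6936.0² / 4π²)^(1/3) = 7861 km.
Altitude h = a − R = 7861 − 6371 = 1490 km.

1490 km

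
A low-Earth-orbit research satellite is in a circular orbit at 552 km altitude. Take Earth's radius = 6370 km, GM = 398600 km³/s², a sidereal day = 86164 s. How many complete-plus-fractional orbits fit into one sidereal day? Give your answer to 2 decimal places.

15.03

Semi-major axis a = 6370 + 552 = 6922 km. Period T = 2π√(a³/μ) = 2π√(6922³/398600) = 5731.4 s = 95.52 min.
Orbits per sidereal day = 86164 / 5731.4 = 15.034.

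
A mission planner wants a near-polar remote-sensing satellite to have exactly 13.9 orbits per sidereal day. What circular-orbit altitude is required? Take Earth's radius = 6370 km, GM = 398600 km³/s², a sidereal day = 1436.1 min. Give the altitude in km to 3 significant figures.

924 km

Required period T = 86166 / 13.9 = 6199.0 s.
From T = 2π√(a³/μ): a = (μ T²/4π²)^(1/3) = (398600 × 6199.0² / 4π²)^(1/3) = 7294 km.
Altitude h = a − R = 7294 − 6370 = 924 km.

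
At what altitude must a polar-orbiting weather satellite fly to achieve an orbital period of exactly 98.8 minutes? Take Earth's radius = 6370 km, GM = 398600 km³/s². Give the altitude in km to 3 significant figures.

709 km

T = 98.8 min = 5928.0 s.
From T = 2π√(a³/μ): a = (μ T²/4π²)^(1/3) = (398600 × 5928.0² / 4π²)^(1/3) = 7079 km.
Altitude h = a − R = 7079 − 6370 = 709 km.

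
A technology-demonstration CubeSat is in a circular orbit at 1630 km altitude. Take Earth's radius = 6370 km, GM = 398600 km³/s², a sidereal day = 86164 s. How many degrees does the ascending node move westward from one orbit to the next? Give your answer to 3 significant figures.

29.8°

Semi-major axis a = 6370 + 1630 = 8000 km. Period T = 2π√(a³/μ) = 2π√(8000³/398600) = 7121.1 s = 118.68 min.
During one orbit Earth rotates (7121.1 / 86164) × 360° = 29.75°.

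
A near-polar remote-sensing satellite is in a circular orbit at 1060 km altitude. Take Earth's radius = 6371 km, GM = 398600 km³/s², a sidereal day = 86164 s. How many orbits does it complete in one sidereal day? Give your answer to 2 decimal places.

Semi-major axis a = 6371 + 1060 = 7431 km. Period T = 2π√(a³/μ) = 2π√(7431³/398600) = 6375.0 s = 106.25 min.
Orbits per sidereal day = 86164 / 6375.0 = 13.516.

13.52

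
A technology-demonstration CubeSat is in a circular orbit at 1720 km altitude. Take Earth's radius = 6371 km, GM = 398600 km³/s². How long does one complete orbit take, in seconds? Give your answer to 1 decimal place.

7242.9 seconds

Semi-major axis a = 6371 + 1720 = 8091 km. Period T = 2π√(a³/μ) = 2π√(8091³/398600) = 7242.9 s = 120.72 min.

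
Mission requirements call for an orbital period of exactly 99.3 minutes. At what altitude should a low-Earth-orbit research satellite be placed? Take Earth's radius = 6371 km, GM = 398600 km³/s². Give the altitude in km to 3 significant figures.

732 km

T = 99.3 min = 5958.0 s.
From T = 2π√(a³/μ): a = (μ T²/4π²)^(1/3) = (398600 × 5958.0² / 4π²)^(1/3) = 7103 km.
Altitude h = a − R = 7103 − 6371 = 732 km.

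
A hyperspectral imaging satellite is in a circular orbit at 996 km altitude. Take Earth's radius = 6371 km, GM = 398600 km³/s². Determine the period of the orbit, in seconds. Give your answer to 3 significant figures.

Semi-major axis a = 6371 + 996 = 7367 km. Period T = 2π√(a³/μ) = 2π√(7367³/398600) = 6292.8 s = 104.88 min.

6290 seconds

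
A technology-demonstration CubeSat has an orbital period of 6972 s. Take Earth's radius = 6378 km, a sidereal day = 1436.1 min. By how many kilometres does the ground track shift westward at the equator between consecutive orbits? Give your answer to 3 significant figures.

During one orbit Earth rotates (6972.0 / 86166) × 360° = 29.13°.
At the equator that is 29.13° × (2π·6378/360) km/° = 29.13 × 111.3 = 3243 km.

3240 km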